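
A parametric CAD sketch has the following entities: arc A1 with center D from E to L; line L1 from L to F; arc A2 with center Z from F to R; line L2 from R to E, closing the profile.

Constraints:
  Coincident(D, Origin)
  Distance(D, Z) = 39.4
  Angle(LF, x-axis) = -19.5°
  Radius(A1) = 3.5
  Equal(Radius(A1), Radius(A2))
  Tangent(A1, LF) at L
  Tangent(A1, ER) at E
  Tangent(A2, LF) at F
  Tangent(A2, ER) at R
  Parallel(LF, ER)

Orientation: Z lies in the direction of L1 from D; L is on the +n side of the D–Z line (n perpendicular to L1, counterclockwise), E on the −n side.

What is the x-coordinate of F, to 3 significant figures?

38.3

The slot axis is L1's direction at -19.5°, so u = (cos -19.5°, sin -19.5°) = (0.943, -0.334) and n = (−sin -19.5°, cos -19.5°) = (0.334, 0.943). D is at the origin and Z lies 39.4 along u from D, so Z = 39.4·u = (37.1, -13.2). Tangency of A1 to both parallel lines with radius 3.5 puts L and E at D ± 3.5·n: L = (1.17, 3.30), E = (-1.17, -3.30). Equal radii place F and R the same way about Z: F = Z + 3.5·n = (38.3, -9.85), R = Z − 3.5·n = (36.0, -16.5). So F.x = 38.3.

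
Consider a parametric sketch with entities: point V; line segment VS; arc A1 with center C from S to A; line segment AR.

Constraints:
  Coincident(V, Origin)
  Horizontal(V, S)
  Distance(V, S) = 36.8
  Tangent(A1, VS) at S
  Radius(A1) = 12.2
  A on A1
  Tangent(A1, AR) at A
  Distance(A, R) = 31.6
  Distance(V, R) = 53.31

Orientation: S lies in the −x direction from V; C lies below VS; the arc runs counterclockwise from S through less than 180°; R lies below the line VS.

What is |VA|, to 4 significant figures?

50.57

Checks: ∠(CS, SV) = 90.00° ✓; |CS| = 12.20 ✓; |CA| = 12.20 ✓; ∠(CA, AR) = 90.00° ✓; |AR| = 31.60 ✓; |VR| = 53.31 ✓.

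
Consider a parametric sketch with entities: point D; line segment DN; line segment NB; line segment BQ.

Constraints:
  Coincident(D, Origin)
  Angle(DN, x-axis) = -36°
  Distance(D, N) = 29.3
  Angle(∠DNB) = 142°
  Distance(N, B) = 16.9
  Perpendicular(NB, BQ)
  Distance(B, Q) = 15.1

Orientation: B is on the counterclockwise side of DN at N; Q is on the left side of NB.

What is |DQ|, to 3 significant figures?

40.1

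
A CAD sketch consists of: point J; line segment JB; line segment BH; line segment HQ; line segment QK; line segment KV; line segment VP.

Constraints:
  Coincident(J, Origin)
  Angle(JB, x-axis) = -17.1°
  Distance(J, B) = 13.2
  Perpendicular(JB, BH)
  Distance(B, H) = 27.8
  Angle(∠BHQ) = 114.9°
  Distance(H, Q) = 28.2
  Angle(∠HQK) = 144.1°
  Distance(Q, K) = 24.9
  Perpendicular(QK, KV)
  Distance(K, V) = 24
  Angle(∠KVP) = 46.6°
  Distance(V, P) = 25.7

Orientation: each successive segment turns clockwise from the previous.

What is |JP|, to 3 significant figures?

36.6

J is at the origin; JB runs at -17.1° with length 13.2, so B = (12.6, -3.88). JB ⟂ BH, so BH runs at -107°; with |BH| = 27.8, H = (4.44, -30.5). ∠BHQ = 114.9° gives HQ at -172° from the x-axis; with |HQ| = 28.2, Q = (-23.5, -34.3). ∠HQK = 144.1° gives QK at 152° from the x-axis; with |QK| = 24.9, K = (-45.5, -22.6). The perpendicularity gives KV at right angles to QK, so KV runs at 61.9°; with |KV| = 24.0, V = (-34.2, -1.38). ∠KVP = 46.6° gives VP at -71.5° from the x-axis; with |VP| = 25.7, P = (-26.0, -25.8). Then |JP| = |P − J| = 36.6.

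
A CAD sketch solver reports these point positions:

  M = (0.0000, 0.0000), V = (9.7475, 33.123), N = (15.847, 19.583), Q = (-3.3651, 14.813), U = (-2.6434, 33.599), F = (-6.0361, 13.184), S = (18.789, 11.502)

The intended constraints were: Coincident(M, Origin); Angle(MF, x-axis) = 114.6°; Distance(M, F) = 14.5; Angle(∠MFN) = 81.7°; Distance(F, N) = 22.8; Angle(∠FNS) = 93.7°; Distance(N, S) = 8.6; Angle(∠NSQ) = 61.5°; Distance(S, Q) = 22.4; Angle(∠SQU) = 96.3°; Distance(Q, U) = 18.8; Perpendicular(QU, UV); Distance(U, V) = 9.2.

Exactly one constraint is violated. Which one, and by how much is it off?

Distance(U, V) = 9.2 — off by 3.20.

M = (0.00, 0.00) ✓; MF at 114.6° ✓; |MF| = 14.50 ✓; ∠MFN = 81.70° ✓; |FN| = 22.80 ✓; ∠FNS = 93.70° ✓; |NS| = 8.600 ✓; ∠NSQ = 61.50° ✓; |SQ| = 22.40 ✓; ∠SQU = 96.30° ✓; |QU| = 18.80 ✓; ∠(QU, UV) = 90.00° ✓; |UV| = 12.40 ✗.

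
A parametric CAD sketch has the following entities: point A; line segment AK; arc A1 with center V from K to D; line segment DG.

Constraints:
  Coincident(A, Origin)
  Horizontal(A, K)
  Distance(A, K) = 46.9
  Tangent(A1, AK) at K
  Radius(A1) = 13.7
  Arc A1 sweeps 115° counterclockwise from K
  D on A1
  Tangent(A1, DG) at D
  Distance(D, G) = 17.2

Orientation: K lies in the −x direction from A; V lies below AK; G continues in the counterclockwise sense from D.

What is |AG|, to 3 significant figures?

62.8

On A1, K sits at bearing 90° from V; a 115° counterclockwise sweep puts D at bearing 205°, so D = V + 13.7·(cos 205°, sin 205°) = (-59.3, -19.5). The tangent condition forces VD to be normal to DG, so DG runs along (−sin 205°, cos 205°); with |DG| = 17.2, G = (-52.0, -35.1). Then |AG| = |G − A| = 62.8.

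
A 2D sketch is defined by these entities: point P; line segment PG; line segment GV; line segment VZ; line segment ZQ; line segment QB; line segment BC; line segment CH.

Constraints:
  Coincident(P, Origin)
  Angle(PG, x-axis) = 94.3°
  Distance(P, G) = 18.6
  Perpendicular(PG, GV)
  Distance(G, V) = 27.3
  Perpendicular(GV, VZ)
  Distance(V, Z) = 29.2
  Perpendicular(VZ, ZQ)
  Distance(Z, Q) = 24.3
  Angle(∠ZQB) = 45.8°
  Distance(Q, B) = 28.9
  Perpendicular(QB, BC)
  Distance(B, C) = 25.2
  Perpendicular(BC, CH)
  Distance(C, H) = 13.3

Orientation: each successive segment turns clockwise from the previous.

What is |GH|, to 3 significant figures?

47.8

P is at the origin; PG runs at 94.3° with length 18.6, so G = (-1.39, 18.5). PG is perpendicular to GV, so GV runs at 4.30°; with |GV| = 27.3, V = (25.8, 20.6). GV ⟂ VZ, so VZ runs at -85.7°; with |VZ| = 29.2, Z = (28.0, -8.52). The perpendicularity gives ZQ at right angles to VZ, so ZQ runs at -176°; with |ZQ| = 24.3, Q = (3.79, -10.3). ∠ZQB = 45.8° gives QB at 50.1° from the x-axis; with |QB| = 28.9, B = (22.3, 11.8). QB is perpendicular to BC, so BC runs at -39.9°; with |BC| = 25.2, C = (41.7, -4.34). BC is perpendicular to CH, so CH runs at -130°; with |CH| = 13.3, H = (33.1, -14.5). Then |GH| = |H − G| = 47.8.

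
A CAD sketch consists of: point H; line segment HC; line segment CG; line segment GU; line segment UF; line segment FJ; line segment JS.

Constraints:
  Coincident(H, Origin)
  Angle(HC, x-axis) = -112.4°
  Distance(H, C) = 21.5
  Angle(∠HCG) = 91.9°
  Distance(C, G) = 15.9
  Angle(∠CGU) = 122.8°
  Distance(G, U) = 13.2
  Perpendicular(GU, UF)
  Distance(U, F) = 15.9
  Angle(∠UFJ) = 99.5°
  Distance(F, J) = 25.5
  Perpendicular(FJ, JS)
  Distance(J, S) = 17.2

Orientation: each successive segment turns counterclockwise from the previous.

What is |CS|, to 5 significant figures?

11.941

H is at the origin; HC runs at -112.4° with length 21.5, so C = (-8.1930, -19.878). ∠HCG = 91.9° gives CG at -24.300° from the x-axis; with |CG| = 15.9, G = (6.2983, -26.421). ∠CGU = 122.8° gives GU at 32.900° from the x-axis; with |GU| = 13.2, U = (17.381, -19.251). GU is perpendicular to UF, so UF runs at 122.90°; with |UF| = 15.9, F = (8.7448, -5.9010). ∠UFJ = 99.5° gives FJ at -156.60° from the x-axis; with |FJ| = 25.5, J = (-14.658, -16.028). FJ ⟂ JS, so JS runs at -66.600°; with |JS| = 17.2, S = (-7.8270, -31.814). Then |CS| = |S − C| = 11.941.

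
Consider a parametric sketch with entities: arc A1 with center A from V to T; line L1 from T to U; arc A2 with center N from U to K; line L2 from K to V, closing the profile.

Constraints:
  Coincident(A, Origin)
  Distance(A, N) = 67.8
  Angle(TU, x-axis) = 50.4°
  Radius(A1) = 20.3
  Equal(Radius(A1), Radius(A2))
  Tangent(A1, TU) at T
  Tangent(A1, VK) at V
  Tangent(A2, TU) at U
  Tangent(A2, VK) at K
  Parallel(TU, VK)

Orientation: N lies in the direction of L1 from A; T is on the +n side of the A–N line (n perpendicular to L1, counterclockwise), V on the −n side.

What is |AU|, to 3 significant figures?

70.8

Tangency of A1 to both parallel lines with radius 20.3 puts T and V at A ± 20.3·n: T = (-15.6, 12.9), V = (15.6, -12.9). Equal radii place U and K the same way about N: U = N + 20.3·n = (27.6, 65.2), K = N − 20.3·n = (58.9, 39.3). Then |AU| = |U − A| = 70.8.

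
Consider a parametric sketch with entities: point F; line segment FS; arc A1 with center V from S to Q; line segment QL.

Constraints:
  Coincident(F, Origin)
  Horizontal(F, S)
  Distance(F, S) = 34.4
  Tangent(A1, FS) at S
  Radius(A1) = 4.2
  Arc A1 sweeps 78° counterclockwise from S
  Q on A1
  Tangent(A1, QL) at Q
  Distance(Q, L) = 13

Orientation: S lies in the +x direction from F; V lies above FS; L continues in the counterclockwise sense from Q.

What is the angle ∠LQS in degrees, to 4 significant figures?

141.0°

F is at the origin; FS is horizontal with |FS| = 34.4 and S on the +x side, so S = (34.40, 0.000). A1 meets FS tangentially, so VS is at right angles to FS, so V = S + (0, 4.2) = (34.40, 4.200). On A1, S sits at bearing -90° from V; a 78° counterclockwise sweep puts Q at bearing -12°, so Q = V + 4.2·(cos -12°, sin -12°) = (38.51, 3.327). Tangency of A1 to QL means the radius VQ is perpendicular to QL, so QL runs along (−sin -12°, cos -12°); with |QL| = 13.0, L = (41.21, 16.04). Then cos ∠LQS = QL·QS / (|QL||QS|), giving 141.0°.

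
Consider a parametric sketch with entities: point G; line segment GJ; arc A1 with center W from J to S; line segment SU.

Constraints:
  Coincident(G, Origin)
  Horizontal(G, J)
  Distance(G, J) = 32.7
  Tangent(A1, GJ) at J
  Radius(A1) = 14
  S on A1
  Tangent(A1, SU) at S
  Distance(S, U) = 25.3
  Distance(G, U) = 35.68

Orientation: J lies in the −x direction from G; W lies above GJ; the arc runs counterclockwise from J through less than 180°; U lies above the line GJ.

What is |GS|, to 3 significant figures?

21.7

Checks: |WS| = 14.00 ✓; ∠(WS, SU) = 90.00° ✓; |SU| = 25.30 ✓; |GU| = 35.68 ✓.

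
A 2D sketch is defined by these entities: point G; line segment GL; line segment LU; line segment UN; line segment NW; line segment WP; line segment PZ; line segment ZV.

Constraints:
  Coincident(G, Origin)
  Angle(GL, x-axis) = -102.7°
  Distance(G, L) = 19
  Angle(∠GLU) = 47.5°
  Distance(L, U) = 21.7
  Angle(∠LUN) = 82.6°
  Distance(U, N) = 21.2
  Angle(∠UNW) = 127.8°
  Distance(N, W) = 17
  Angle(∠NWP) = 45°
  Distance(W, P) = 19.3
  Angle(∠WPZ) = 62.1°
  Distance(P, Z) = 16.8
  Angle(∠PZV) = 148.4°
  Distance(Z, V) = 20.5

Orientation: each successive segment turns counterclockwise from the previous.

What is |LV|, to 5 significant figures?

50.037

G is at the origin; GL runs at -102.7° with length 19.0, so L = (-4.1771, -18.535). ∠GLU = 47.5° gives LU at 29.800° from the x-axis; with |LU| = 21.7, U = (14.653, -7.7508). ∠LUN = 82.6° gives UN at 127.20° from the x-axis; with |UN| = 21.2, N = (1.8359, 9.1356). ∠UNW = 127.8° gives NW at 179.40° from the x-axis; with |NW| = 17.0, W = (-15.163, 9.3136). ∠NWP = 45.0° gives WP at -45.600° from the x-axis; with |WP| = 19.3, P = (-1.6596, -4.4757). ∠WPZ = 62.1° gives PZ at 72.300° from the x-axis; with |PZ| = 16.8, Z = (3.4481, 11.529). ∠PZV = 148.4° gives ZV at 103.90° from the x-axis; with |ZV| = 20.5, V = (-1.4766, 31.429). Then |LV| = |V − L| = 50.037.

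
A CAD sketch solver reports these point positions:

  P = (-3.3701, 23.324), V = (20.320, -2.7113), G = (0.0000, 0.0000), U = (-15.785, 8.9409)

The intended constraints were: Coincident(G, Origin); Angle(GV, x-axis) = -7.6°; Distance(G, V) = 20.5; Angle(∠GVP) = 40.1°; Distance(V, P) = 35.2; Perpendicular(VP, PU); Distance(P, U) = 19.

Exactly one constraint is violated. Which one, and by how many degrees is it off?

Perpendicular(VP, PU) — off by 6.90°.

G = (0.00, 0.00) ✓; GV at -7.600° ✓; |GV| = 20.50 ✓; ∠GVP = 40.10° ✓; |VP| = 35.20 ✓; ∠(VP, PU) = 96.90° ✗; |PU| = 19.00 ✓.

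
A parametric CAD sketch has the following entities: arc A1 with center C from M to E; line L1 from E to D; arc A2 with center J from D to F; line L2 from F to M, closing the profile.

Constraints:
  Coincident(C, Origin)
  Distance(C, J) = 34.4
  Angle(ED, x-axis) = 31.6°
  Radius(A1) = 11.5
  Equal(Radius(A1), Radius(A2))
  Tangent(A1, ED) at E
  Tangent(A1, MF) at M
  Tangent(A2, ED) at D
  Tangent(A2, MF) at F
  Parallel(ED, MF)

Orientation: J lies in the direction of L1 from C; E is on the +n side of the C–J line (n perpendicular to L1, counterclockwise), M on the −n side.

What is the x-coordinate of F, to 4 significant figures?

35.33

Tangency of A1 to both parallel lines with radius 11.5 puts E and M at C ± 11.5·n: E = (-6.026, 9.795), M = (6.026, -9.795). Equal radii place D and F the same way about J: D = J + 11.5·n = (23.27, 27.82), F = J − 11.5·n = (35.33, 8.230). So F.x = 35.33.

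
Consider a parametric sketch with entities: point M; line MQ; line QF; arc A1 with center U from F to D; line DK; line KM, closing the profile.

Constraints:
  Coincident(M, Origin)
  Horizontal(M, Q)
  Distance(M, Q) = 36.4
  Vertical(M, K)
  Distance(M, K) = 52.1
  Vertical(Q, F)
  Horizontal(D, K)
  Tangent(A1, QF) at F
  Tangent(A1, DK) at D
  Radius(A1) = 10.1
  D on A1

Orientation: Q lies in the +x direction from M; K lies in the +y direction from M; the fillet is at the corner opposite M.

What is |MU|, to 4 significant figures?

49.55

M is at the origin; M and Q share the same y with |MQ| = 36.4 and Q on the +x side, so Q = (36.40, 0.000). MK is vertical with |MK| = 52.1 and K on the +y side, so K = (0.000, 52.10). The virtual corner opposite M is at (36.40, 52.10). The tangent condition forces UF to be normal to QF and since A1 is tangent to DK there, UD ⟂ DK, with radius 10.1, so the center U sits 10.1 in from both sides at U = (26.30, 42.00). Then |MU| = |U − M| = 49.55.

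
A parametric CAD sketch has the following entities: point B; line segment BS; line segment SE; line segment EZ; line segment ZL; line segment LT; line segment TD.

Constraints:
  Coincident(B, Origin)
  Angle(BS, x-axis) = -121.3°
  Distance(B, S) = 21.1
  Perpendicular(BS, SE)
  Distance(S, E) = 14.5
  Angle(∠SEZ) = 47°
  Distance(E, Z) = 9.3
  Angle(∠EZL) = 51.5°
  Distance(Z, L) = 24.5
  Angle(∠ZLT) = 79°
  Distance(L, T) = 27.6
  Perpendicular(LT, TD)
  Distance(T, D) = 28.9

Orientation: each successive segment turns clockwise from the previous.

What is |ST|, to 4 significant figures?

35.98

∠EZL = 51.5° gives ZL at -112.8° from the x-axis; with |ZL| = 24.5, L = (-23.89, -30.57). ∠ZLT = 79.0° gives LT at 146.2° from the x-axis; with |LT| = 27.6, T = (-46.83, -15.21). Then |ST| = |T − S| = 35.98.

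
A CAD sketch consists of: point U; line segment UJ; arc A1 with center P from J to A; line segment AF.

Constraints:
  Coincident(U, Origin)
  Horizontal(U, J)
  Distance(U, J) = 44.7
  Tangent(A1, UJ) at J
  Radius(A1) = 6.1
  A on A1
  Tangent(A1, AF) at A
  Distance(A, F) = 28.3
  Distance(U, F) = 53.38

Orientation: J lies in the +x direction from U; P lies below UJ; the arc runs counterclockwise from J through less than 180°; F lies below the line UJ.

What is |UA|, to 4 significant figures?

39.16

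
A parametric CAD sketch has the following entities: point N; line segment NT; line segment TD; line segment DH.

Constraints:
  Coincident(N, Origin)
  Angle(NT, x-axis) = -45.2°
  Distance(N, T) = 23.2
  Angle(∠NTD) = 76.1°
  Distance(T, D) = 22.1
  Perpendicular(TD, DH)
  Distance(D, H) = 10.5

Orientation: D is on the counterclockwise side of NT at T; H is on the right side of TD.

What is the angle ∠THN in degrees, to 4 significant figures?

38.00°

N is at the origin; NT runs at -45.2° with length 23.2, so T = 23.2·(cos -45.2°, sin -45.2°) = (16.35, -16.46). ∠NTD = 76.1°, so TD runs at -45.2° + (180° − 76.1°) = 58.70° from the x-axis; with |TD| = 22.1, D = T + 22.1·(cos 58.70°, sin 58.70°) = (27.83, 2.421). TD ⟂ DH; with |DH| = 10.5 on the right of TD, H = D + 10.5·(0.8545, -0.5195) = (36.80, -3.033). Then cos ∠THN = HT·HN / (|HT||HN|), giving 38.00°.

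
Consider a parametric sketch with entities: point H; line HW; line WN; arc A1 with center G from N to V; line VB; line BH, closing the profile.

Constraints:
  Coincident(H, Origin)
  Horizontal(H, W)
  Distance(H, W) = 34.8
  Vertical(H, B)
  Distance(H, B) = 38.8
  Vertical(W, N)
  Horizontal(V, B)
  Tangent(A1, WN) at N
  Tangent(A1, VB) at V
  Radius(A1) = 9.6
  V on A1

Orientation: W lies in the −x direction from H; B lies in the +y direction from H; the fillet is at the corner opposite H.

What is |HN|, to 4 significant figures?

45.43

The virtual corner opposite H is at (-34.80, 38.80). A1 meets WN tangentially, so GN is at right angles to WN and the tangent condition forces GV to be normal to VB, with radius 9.6, so the center G sits 9.6 in from both sides at G = (-25.20, 29.20). That places the tangent points at N = (-34.80, 29.20) on WN and V = (-25.20, 38.80) on VB. Then |HN| = |N − H| = 45.43.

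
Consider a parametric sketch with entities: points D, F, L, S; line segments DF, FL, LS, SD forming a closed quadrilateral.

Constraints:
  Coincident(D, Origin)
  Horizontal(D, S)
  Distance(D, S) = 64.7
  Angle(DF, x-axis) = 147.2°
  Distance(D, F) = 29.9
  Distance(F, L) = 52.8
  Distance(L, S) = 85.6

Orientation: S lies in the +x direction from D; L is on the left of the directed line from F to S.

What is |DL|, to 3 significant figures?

60.4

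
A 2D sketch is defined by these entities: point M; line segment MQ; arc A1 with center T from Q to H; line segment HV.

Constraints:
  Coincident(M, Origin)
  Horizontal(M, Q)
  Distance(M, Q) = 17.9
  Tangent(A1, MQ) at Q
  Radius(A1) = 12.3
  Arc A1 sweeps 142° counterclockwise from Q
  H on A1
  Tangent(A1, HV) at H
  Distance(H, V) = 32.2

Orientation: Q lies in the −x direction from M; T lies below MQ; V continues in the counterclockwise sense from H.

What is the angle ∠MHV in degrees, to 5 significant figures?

78.807°

M is at the origin; MQ is horizontal with |MQ| = 17.9 and Q on the −x side, so Q = (-17.900, 0.0000). The tangent condition forces TQ to be normal to MQ, so T = Q + (0, -12.3) = (-17.900, -12.300). On A1, Q sits at bearing 90° from T; a 142° counterclockwise sweep puts H at bearing 232°, so H = T + 12.3·(cos 232°, sin 232°) = (-25.473, -21.993). Tangency of A1 to HV means the radius TH is perpendicular to HV, so HV runs along (−sin 232°, cos 232°); with |HV| = 32.2, V = (-0.098690, -41.817). Then cos ∠MHV = HM·HV / (|HM||HV|), giving 78.807°.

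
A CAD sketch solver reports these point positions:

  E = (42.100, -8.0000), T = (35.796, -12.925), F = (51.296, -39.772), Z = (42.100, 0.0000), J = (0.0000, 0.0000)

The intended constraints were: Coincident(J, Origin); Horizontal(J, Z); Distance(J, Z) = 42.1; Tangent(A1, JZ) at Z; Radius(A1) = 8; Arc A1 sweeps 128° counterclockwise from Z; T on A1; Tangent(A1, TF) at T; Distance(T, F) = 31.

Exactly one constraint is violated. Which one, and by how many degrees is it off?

Tangent(A1, TF) at T — off by 8.00°.

J = (0.00, 0.00) ✓; J.y = 0.00, Z.y = 0.00 ✓; |JZ| = 42.10 ✓; ∠(EZ, ZJ) = 90.00° ✓; |EZ| = 8.000 ✓; bearing(E→T) − bearing(E→Z) = 128.0° ✓; |ET| = 8.000 ✓; ∠(ET, TF) = 98.00° ✗; |TF| = 31.00 ✓.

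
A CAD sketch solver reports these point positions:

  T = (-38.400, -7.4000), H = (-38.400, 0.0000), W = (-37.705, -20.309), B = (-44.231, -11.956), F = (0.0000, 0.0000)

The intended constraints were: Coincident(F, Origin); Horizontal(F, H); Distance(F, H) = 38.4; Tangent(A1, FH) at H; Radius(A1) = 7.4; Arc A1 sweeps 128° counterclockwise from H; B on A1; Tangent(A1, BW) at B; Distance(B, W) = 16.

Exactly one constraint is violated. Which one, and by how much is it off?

Distance(B, W) = 16 — off by 5.40.

F = (0.00, 0.00) ✓; F.y = 0.00, H.y = 0.00 ✓; |FH| = 38.40 ✓; ∠(TH, HF) = 90.00° ✓; |TH| = 7.400 ✓; bearing(T→B) − bearing(T→H) = 128.0° ✓; |TB| = 7.400 ✓; ∠(TB, BW) = 90.00° ✓; |BW| = 10.60 ✗.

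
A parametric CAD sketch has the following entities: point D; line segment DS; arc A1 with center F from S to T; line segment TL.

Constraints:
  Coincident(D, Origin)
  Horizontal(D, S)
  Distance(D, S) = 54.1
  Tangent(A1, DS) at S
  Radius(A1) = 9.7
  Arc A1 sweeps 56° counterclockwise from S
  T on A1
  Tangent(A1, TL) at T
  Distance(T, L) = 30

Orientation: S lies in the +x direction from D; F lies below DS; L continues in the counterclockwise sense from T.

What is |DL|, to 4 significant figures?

41.32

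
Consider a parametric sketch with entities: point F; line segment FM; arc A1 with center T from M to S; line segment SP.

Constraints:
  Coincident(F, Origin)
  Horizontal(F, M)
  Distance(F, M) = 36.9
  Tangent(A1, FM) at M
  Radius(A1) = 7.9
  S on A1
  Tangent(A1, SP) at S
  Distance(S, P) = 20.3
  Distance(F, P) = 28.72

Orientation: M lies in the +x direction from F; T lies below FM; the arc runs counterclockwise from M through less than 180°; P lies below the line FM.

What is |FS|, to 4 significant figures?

30.40

Checks: |TS| = 7.900 ✓; ∠(TS, SP) = 90.00° ✓; |SP| = 20.30 ✓; |FP| = 28.72 ✓.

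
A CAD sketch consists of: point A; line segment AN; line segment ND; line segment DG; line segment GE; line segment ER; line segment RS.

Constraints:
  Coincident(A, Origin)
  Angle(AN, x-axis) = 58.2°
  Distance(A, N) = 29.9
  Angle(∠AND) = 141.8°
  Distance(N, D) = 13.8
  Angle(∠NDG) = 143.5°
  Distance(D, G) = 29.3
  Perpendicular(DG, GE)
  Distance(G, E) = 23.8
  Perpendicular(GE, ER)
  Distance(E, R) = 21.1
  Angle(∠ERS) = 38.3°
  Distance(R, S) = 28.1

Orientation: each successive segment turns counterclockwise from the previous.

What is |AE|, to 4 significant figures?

50.07

∠NDG = 143.5° gives DG at 132.9° from the x-axis; with |DG| = 29.3, G = (-5.727, 60.59). The perpendicularity gives GE at right angles to DG, so GE runs at -137.1°; with |GE| = 23.8, E = (-23.16, 44.39). Then |AE| = |E − A| = 50.07.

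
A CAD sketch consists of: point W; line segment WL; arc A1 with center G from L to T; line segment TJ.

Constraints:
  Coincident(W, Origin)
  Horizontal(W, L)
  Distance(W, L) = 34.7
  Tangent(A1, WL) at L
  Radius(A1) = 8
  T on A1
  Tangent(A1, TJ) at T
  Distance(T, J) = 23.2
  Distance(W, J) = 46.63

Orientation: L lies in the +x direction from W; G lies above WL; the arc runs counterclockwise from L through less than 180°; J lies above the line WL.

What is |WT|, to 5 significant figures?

43.530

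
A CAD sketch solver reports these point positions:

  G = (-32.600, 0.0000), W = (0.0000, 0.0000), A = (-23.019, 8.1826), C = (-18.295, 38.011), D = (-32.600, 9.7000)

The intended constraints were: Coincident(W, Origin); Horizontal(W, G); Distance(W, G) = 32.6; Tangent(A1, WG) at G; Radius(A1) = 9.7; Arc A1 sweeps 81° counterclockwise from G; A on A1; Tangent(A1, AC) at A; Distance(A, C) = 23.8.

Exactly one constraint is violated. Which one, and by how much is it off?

Distance(A, C) = 23.8 — off by 6.40.

W = (0.00, 0.00) ✓; W.y = 0.00, G.y = 0.00 ✓; |WG| = 32.60 ✓; ∠(DG, GW) = 90.00° ✓; |DG| = 9.700 ✓; bearing(D→A) − bearing(D→G) = 81.00° ✓; |DA| = 9.700 ✓; ∠(DA, AC) = 90.00° ✓; |AC| = 30.20 ✗.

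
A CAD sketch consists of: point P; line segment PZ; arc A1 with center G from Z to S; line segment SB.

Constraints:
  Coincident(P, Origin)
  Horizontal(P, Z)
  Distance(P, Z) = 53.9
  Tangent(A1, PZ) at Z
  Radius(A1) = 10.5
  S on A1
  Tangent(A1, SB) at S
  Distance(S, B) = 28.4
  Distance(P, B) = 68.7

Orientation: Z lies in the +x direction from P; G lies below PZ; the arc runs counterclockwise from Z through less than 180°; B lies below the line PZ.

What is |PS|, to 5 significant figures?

46.578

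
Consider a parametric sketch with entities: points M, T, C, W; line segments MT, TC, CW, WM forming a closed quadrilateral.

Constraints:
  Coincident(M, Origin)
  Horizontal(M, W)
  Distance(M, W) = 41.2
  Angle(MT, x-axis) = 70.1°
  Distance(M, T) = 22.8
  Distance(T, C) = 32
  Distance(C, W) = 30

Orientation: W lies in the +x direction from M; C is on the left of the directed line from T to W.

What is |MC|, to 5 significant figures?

48.839

Checks: M = (0.00, 0.00) ✓; |TC| = 32.00 ✓; |CW| = 30.00 ✓.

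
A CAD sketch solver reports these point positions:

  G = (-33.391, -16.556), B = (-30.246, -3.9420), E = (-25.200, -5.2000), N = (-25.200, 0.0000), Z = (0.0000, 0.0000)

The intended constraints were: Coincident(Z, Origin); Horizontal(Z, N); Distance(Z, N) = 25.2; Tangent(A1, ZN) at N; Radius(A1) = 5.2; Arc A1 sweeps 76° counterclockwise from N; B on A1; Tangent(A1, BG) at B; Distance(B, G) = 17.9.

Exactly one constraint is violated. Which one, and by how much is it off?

Distance(B, G) = 17.9 — off by 4.90.

Z = (0.00, 0.00) ✓; Z.y = 0.00, N.y = 0.00 ✓; |ZN| = 25.20 ✓; ∠(EN, NZ) = 90.00° ✓; |EN| = 5.200 ✓; bearing(E→B) − bearing(E→N) = 76.00° ✓; |EB| = 5.200 ✓; ∠(EB, BG) = 90.00° ✓; |BG| = 13.00 ✗.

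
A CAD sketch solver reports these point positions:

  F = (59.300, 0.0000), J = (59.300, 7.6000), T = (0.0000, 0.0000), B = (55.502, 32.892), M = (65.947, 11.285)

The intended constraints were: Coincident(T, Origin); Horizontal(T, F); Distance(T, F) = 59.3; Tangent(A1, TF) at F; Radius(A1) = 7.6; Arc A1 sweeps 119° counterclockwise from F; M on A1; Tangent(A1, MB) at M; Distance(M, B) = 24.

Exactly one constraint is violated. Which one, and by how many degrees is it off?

Tangent(A1, MB) at M — off by 3.20°.

T = (0.00, 0.00) ✓; T.y = 0.00, F.y = 0.00 ✓; |TF| = 59.30 ✓; ∠(JF, FT) = 90.00° ✓; |JF| = 7.600 ✓; bearing(J→M) − bearing(J→F) = 119.0° ✓; |JM| = 7.600 ✓; ∠(JM, MB) = 93.20° ✗; |MB| = 24.00 ✓.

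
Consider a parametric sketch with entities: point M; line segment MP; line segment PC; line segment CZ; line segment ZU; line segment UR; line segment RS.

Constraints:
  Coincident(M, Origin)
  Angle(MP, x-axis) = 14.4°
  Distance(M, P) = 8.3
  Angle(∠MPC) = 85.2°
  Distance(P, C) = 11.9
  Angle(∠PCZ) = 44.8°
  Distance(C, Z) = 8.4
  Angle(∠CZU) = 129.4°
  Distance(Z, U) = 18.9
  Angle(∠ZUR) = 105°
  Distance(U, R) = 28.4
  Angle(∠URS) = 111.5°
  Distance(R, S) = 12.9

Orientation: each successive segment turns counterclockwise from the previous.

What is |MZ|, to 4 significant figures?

5.748

M is at the origin; MP runs at 14.4° with length 8.3, so P = (8.039, 2.064). ∠MPC = 85.2° gives PC at 109.2° from the x-axis; with |PC| = 11.9, C = (4.126, 13.30). ∠PCZ = 44.8° gives CZ at -115.6° from the x-axis; with |CZ| = 8.4, Z = (0.4962, 5.727). Then |MZ| = |Z − M| = 5.748.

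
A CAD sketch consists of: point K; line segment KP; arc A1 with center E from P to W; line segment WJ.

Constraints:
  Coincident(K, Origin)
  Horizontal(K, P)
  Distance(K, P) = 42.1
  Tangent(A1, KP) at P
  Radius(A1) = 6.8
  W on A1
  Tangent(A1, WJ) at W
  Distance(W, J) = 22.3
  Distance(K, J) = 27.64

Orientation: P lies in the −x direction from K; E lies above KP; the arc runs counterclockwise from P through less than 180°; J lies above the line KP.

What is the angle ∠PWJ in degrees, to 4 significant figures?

157.9°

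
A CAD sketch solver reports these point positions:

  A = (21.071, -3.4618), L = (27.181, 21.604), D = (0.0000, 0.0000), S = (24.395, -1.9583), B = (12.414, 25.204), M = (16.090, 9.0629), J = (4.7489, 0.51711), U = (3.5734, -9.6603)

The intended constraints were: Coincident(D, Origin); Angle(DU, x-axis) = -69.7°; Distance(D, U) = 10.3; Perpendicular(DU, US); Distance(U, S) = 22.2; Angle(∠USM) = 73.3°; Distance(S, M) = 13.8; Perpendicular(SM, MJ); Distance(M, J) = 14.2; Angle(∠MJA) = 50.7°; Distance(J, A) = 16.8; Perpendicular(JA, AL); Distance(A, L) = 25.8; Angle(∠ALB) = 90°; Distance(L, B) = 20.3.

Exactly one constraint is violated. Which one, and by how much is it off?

Distance(L, B) = 20.3 — off by 5.10.

D = (0.00, 0.00) ✓; DU at -69.70° ✓; |DU| = 10.30 ✓; ∠(DU, US) = 90.00° ✓; |US| = 22.20 ✓; ∠USM = 73.30° ✓; |SM| = 13.80 ✓; ∠(SM, MJ) = 90.00° ✓; |MJ| = 14.20 ✓; ∠MJA = 50.70° ✓; |JA| = 16.80 ✓; ∠(JA, AL) = 90.00° ✓; |AL| = 25.80 ✓; ∠ALB = 90.00° ✓; |LB| = 15.20 ✗.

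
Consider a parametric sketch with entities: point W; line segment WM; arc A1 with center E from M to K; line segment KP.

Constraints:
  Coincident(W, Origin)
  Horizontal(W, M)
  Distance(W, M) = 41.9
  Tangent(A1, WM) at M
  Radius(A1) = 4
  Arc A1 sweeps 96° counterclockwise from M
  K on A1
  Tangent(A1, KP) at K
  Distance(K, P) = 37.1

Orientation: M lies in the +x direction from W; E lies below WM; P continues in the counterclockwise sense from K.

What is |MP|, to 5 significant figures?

41.315

On A1, M sits at bearing 90° from E; a 96° counterclockwise sweep puts K at bearing 186°, so K = E + 4.0·(cos 186°, sin 186°) = (37.922, -4.4181). Since A1 is tangent to KP there, EK ⟂ KP, so KP runs along (−sin 186°, cos 186°); with |KP| = 37.1, P = (41.800, -41.315). Then |MP| = |P − M| = 41.315.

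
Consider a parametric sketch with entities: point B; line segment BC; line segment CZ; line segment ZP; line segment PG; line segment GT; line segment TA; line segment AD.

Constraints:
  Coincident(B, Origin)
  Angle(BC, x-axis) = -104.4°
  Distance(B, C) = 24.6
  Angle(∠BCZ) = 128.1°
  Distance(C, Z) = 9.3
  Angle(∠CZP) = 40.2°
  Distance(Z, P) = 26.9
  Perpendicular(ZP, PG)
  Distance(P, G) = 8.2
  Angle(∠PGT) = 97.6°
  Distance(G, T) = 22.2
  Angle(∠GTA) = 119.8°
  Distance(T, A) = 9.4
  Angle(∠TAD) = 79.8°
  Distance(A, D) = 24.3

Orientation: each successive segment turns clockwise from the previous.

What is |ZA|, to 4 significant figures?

3.758

∠PGT = 97.6° gives GT at -108.5° from the x-axis; with |GT| = 22.2, T = (-2.479, -28.07). ∠GTA = 119.8° gives TA at -168.7° from the x-axis; with |TA| = 9.4, A = (-11.70, -29.91). Then |ZA| = |A − Z| = 3.758.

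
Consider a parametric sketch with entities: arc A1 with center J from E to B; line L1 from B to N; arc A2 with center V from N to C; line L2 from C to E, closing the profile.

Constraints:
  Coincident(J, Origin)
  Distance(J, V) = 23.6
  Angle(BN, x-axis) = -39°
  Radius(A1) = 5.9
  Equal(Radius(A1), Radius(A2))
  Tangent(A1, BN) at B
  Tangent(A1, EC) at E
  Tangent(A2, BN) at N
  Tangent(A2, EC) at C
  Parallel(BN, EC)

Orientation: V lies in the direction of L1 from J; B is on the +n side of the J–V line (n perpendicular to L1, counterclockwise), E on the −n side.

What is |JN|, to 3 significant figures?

24.3

Tangency of A1 to both parallel lines with radius 5.9 puts B and E at J ± 5.9·n: B = (3.71, 4.59), E = (-3.71, -4.59). Equal radii place N and C the same way about V: N = V + 5.9·n = (22.1, -10.3), C = V − 5.9·n = (14.6, -19.4). Then |JN| = |N − J| = 24.3.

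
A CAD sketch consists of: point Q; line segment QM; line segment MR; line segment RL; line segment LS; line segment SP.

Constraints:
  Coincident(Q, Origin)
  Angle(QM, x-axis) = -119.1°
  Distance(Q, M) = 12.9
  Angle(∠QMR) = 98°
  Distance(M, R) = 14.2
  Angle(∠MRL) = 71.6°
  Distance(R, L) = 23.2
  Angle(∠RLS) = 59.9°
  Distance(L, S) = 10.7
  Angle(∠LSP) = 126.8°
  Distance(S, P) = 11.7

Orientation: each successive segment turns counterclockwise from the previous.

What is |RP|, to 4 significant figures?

12.31

Q is at the origin; QM runs at -119.1° with length 12.9, so M = (-6.274, -11.27). ∠QMR = 98.0° gives MR at -37.10° from the x-axis; with |MR| = 14.2, R = (5.052, -19.84). ∠MRL = 71.6° gives RL at 71.30° from the x-axis; with |RL| = 23.2, L = (12.49, 2.138). ∠RLS = 59.9° gives LS at -168.6° from the x-axis; with |LS| = 10.7, S = (2.001, 0.02313). ∠LSP = 126.8° gives SP at -115.4° from the x-axis; with |SP| = 11.7, P = (-3.017, -10.55). Then |RP| = |P − R| = 12.31.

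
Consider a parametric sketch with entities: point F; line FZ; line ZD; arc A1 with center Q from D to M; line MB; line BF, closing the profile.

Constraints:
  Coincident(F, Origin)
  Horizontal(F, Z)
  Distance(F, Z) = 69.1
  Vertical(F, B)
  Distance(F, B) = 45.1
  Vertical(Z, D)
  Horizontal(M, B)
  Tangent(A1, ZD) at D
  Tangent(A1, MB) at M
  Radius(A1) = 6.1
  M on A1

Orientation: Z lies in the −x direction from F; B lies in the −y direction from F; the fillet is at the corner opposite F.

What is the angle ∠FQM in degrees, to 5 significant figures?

121.76°

F is at the origin; FZ is horizontal with |FZ| = 69.1 and Z on the −x side, so Z = (-69.100, 0.0000). F and B share the same x with |FB| = 45.1 and B on the −y side, so B = (0.0000, -45.100). The virtual corner opposite F is at (-69.100, -45.100). Since A1 is tangent to ZD there, QD ⟂ ZD and since A1 is tangent to MB there, QM ⟂ MB, with radius 6.1, so the center Q sits 6.1 in from both sides at Q = (-63.000, -39.000). That places the tangent points at D = (-69.100, -39.000) on ZD and M = (-63.000, -45.100) on MB. Then cos ∠FQM = QF·QM / (|QF||QM|), giving 121.76°.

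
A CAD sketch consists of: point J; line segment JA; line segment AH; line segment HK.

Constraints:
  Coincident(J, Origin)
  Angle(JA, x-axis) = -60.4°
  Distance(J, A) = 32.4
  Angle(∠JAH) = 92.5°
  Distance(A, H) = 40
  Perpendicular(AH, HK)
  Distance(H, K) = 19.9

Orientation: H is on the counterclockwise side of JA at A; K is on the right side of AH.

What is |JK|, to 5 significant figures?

66.687

∠JAH = 92.5°, so AH runs at -60.4° + (180° − 92.5°) = 27.100° from the x-axis; with |AH| = 40.0, H = A + 40.0·(cos 27.100°, sin 27.100°) = (51.612, -9.9498). AH ⟂ HK; with |HK| = 19.9 on the right of AH, K = H + 19.9·(0.45554, -0.89021) = (60.678, -27.665). Then |JK| = |K − J| = 66.687.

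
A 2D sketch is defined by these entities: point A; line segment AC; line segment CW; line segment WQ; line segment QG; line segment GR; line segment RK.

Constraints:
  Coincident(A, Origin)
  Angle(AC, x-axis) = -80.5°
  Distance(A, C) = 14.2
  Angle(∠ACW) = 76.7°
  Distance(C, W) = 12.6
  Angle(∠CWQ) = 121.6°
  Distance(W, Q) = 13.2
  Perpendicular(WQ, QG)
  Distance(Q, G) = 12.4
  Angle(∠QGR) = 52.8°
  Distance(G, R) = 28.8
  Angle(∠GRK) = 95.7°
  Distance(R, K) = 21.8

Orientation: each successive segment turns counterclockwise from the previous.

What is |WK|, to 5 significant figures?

23.658

∠QGR = 52.8° gives GR at -61.600° from the x-axis; with |GR| = 28.8, R = (17.423, -19.515). ∠GRK = 95.7° gives RK at 22.700° from the x-axis; with |RK| = 21.8, K = (37.534, -11.102). Then |WK| = |K − W| = 23.658.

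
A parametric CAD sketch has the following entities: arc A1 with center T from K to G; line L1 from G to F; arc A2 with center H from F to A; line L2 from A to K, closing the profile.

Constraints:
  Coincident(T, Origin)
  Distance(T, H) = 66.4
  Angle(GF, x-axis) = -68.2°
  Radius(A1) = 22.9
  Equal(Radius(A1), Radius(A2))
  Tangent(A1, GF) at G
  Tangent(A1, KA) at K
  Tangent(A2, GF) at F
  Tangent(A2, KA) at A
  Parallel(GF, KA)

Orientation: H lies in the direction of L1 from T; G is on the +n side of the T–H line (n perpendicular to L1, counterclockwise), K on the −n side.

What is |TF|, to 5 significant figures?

70.238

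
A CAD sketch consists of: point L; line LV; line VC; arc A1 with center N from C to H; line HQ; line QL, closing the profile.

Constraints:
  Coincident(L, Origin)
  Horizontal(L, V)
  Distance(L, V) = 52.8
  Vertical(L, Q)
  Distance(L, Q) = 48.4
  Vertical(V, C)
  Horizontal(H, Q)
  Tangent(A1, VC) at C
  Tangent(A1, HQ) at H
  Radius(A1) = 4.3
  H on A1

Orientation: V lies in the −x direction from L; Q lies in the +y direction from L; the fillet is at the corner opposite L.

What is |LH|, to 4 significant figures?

68.52

L is at the origin; LV is horizontal with |LV| = 52.8 and V on the −x side, so V = (-52.80, 0.000). L and Q share the same x with |LQ| = 48.4 and Q on the +y side, so Q = (0.000, 48.40). The virtual corner opposite L is at (-52.80, 48.40). Since A1 is tangent to VC there, NC ⟂ VC and tangency of A1 to HQ means the radius NH is perpendicular to HQ, with radius 4.3, so the center N sits 4.3 in from both sides at N = (-48.50, 44.10). That places the tangent points at C = (-52.80, 44.10) on VC and H = (-48.50, 48.40) on HQ. Then |LH| = |H − L| = 68.52.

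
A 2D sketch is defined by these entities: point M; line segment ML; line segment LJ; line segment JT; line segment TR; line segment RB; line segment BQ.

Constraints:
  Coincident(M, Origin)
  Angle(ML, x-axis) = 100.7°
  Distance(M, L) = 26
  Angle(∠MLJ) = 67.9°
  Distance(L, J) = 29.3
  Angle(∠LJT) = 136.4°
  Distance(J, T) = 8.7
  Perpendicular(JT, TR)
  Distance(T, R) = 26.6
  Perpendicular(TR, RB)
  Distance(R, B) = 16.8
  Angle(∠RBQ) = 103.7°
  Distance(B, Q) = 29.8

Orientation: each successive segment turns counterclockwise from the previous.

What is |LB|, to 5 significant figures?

14.594

JT ⟂ TR, so TR runs at -13.600°; with |TR| = 26.6, R = (-5.6475, -5.0350). The perpendicularity gives RB at right angles to TR, so RB runs at 76.400°; with |RB| = 16.8, B = (-1.6971, 11.294). Then |LB| = |B − L| = 14.594.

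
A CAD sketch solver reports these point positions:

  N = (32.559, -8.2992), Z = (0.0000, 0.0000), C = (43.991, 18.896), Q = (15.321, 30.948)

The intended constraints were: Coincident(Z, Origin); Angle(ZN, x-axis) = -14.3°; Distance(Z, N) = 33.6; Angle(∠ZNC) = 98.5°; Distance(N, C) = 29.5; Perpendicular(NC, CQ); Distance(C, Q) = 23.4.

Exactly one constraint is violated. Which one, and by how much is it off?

Distance(C, Q) = 23.4 — off by 7.70.

Z = (0.00, 0.00) ✓; ZN at -14.30° ✓; |ZN| = 33.60 ✓; ∠ZNC = 98.50° ✓; |NC| = 29.50 ✓; ∠(NC, CQ) = 90.00° ✓; |CQ| = 31.10 ✗.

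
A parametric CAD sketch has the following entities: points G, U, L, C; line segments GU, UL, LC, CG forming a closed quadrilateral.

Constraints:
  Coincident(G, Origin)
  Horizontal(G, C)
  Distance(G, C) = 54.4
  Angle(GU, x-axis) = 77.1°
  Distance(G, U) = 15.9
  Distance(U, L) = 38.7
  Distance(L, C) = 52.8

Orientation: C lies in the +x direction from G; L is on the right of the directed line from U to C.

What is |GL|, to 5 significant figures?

24.066

Checks: |UL| = 38.70 ✓; |LC| = 52.80 ✓.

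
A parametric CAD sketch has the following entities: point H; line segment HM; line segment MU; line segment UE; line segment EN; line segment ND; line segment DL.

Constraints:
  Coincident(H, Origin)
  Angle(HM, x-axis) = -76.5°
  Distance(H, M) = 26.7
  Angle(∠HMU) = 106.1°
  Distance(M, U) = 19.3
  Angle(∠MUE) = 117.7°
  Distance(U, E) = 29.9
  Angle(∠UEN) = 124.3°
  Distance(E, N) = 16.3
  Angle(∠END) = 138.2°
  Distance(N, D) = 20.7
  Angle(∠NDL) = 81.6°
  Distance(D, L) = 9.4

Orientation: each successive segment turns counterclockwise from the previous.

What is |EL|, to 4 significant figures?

31.52

H is at the origin; HM runs at -76.5° with length 26.7, so M = (6.233, -25.96). ∠HMU = 106.1° gives MU at -2.600° from the x-axis; with |MU| = 19.3, U = (25.51, -26.84). ∠MUE = 117.7° gives UE at 59.70° from the x-axis; with |UE| = 29.9, E = (40.60, -1.022). ∠UEN = 124.3° gives EN at 115.4° from the x-axis; with |EN| = 16.3, N = (33.61, 13.70). ∠END = 138.2° gives ND at 157.2° from the x-axis; with |ND| = 20.7, D = (14.52, 21.72). ∠NDL = 81.6° gives DL at -104.4° from the x-axis; with |DL| = 9.4, L = (12.19, 12.62). Then |EL| = |L − E| = 31.52.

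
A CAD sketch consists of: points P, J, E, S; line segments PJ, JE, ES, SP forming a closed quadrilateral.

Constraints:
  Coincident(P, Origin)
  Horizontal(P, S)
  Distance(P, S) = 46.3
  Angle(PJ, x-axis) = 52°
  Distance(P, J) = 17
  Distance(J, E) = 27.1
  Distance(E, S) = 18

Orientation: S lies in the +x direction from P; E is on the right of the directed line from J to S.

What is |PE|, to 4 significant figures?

29.96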